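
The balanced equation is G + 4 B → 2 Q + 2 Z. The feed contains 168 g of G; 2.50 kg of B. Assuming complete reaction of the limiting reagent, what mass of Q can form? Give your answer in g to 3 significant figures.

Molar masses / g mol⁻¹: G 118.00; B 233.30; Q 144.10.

n(G) = 168.0 / 118.00 = 1.424 mol
n(B) = 2.500×1000 / 233.30 = 10.72 mol
n/ν for G = 1.424/1 = 1.424
n/ν for B = 10.72/4 = 2.680
Smallest n/ν is G → limiting reagent.
n(Q) = (2/1) × 1.424 = 2.848 mol
mass = 2.848 × 144.10 = 410.4 g

410 g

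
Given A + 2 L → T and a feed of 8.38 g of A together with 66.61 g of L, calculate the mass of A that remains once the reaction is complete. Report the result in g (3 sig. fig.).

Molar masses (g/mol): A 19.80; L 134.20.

n(A) = 8.380 / 19.80 = 0.4232 mol
n(L) = 66.61 / 134.20 = 0.4963 mol
n/ν for A = 0.4232/1 = 0.4232
n/ν for L = 0.4963/2 = 0.2482
Smallest n/ν is L → limiting reagent.
A consumed = (1/2) × 0.4963 = 0.2482 mol
A remaining = 0.4232 − 0.2482 = 0.1750 mol
mass = 0.1750 × 19.80 = 3.465 g

3.47 g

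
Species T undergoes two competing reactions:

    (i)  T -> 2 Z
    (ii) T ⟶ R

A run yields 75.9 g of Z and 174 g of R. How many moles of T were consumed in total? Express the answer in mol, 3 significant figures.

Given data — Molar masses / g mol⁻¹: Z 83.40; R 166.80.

n(Z) = 75.9 / 83.40 = 0.9101 mol
n(R) = 174 / 166.80 = 1.043 mol
n(T) via (i) = (1/2)×0.9101 = 0.4551 mol
n(T) via (ii) = (1/1)×1.043 = 1.043 mol
total n(T) = 0.4551 + 1.043 = 1.498 mol

1.50 mol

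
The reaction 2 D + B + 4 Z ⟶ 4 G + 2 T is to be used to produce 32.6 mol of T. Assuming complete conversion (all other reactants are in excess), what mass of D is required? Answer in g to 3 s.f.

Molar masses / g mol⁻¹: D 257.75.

8400 g

n(T) = 32.60 mol
n(D) = (2/2) × 32.60 = 32.60 mol
mass = 32.60 × 257.75 = 8403 g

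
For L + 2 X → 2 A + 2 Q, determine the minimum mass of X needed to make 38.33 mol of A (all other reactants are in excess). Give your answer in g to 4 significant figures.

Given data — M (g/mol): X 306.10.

n(A) = 38.33 mol
n(X) = (2/2) × 38.33 = 38.33 mol
mass = 38.33 × 306.10 = 11730 g

11730 g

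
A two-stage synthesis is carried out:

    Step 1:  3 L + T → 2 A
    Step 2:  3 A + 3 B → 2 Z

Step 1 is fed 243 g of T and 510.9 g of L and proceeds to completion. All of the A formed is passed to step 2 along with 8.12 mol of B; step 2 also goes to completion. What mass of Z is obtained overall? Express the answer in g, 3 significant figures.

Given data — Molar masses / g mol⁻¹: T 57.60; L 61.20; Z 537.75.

2000 g

Step 1:
n(T) = 243.0 / 57.60 = 4.219 mol
n(L) = 510.9 / 61.20 = 8.348 mol
n/ν for T = 4.219/1 = 4.219
n/ν for L = 8.348/3 = 2.783
Smallest n/ν is L → limiting reagent.
n(A) produced = (2/3) × 8.348 = 5.565 mol
Step 2:
n(A) available = 5.565 mol
n(B) = 8.120 mol
n/ν for A = 5.565/3 = 1.855
n/ν for B = 8.120/3 = 2.707
Smallest n/ν is A → limiting reagent.
n(Z) = (2/3) × 5.565 = 3.710 mol
mass = 3.710 × 537.75 = 1995 g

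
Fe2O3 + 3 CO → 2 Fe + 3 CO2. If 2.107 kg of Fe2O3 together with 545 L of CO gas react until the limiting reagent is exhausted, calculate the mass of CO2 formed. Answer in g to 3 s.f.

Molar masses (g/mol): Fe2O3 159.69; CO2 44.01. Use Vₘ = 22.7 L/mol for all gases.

n(Fe2O3) = 2.107×1000 / 159.69 = 13.19 mol
n(CO) = 545.0 / 22.7 = 24.01 mol
n/ν for Fe2O3 = 13.19/1 = 13.19
n/ν for CO = 24.01/3 = 8.003
Smallest n/ν is CO → limiting reagent.
n(CO2) = (3/3) × 24.01 = 24.01 mol
mass = 24.01 × 44.01 = 1057 g

1060 g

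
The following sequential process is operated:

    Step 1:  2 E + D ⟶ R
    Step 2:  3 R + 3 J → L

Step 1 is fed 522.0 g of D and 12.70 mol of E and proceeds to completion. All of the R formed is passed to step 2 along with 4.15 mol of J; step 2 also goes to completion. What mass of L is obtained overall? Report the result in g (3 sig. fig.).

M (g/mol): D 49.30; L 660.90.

Step 1:
n(D) = 522.0 / 49.30 = 10.59 mol
n(E) = 12.70 mol
n/ν for D = 10.59/1 = 10.59
n/ν for E = 12.70/2 = 6.350
Smallest n/ν is E → limiting reagent.
n(R) produced = (1/2) × 12.70 = 6.350 mol
Step 2:
n(R) available = 6.350 mol
n(J) = 4.150 mol
n/ν for R = 6.350/3 = 2.117
n/ν for J = 4.150/3 = 1.383
Smallest n/ν is J → limiting reagent.
n(L) = (1/3) × 4.150 = 1.383 mol
mass = 1.383 × 660.90 = 914.0 g

914 g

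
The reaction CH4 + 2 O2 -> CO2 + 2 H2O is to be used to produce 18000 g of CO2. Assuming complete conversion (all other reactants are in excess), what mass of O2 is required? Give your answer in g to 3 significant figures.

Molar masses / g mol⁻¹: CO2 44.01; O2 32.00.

n(CO2) = 18000 / 44.01 = 409.0 mol
n(O2) = (2/1) × 409.0 = 818.0 mol
mass = 818.0 × 32.00 = 26180 g

26200 g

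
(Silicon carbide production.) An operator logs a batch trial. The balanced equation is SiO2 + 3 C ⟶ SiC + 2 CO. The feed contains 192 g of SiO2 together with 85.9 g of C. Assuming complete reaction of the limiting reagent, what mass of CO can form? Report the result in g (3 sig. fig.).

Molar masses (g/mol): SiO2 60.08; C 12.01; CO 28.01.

134 g

n(SiO2) = 192.0 / 60.08 = 3.196 mol
n(C) = 85.90 / 12.01 = 7.152 mol
n/ν for SiO2 = 3.196/1 = 3.196
n/ν for C = 7.152/3 = 2.384
Smallest n/ν is C → limiting reagent.
n(CO) = (2/3) × 7.152 = 4.768 mol
mass = 4.768 × 28.01 = 133.6 g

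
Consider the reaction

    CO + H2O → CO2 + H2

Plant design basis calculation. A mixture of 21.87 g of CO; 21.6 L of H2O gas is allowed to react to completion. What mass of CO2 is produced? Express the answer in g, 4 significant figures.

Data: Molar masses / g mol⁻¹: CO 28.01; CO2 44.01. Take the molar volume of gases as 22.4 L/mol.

34.36 g

n(CO) = 21.87 / 28.01 = 0.7808 mol
n(H2O) = 21.60 / 22.4 = 0.9643 mol
n/ν → CO: 0.7808, H2O: 0.9643; CO is limiting.
n(CO2) = (1/1) × 0.7808 = 0.7808 mol
mass = 0.7808 × 44.01 = 34.36 g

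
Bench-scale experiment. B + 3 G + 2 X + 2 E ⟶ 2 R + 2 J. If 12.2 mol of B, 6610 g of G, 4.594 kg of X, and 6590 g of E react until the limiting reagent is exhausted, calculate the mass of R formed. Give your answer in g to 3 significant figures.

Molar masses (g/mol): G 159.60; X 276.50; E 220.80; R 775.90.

12900 g

n(B) = 12.20 mol
n(G) = 6610 / 159.60 = 41.42 mol
n(X) = 4.594×1000 / 276.50 = 16.61 mol
n(E) = 6590 / 220.80 = 29.85 mol
n/ν → B: 12.20, G: 13.81, X: 8.305, E: 14.93; X is limiting.
n(R) = (2/2) × 16.61 = 16.61 mol
mass = 16.61 × 775.90 = 12890 g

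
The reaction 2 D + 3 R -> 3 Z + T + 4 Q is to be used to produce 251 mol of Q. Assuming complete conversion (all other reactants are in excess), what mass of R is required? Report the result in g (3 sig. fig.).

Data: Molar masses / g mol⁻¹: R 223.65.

n(Q) = 251.0 mol
n(R) = (3/4) × 251.0 = 188.3 mol
mass = 188.3 × 223.65 = 42110 g

42100 g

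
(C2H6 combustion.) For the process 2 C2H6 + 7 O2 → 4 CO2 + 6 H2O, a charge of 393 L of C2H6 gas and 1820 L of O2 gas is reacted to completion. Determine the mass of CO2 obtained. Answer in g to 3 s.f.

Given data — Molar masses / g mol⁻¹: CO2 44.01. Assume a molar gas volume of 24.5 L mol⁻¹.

n(C2H6) = 393.0 / 24.5 = 16.04 mol
n(O2) = 1820 / 24.5 = 74.29 mol
n/ν for C2H6 = 16.04/2 = 8.020
n/ν for O2 = 74.29/7 = 10.61
Smallest n/ν is C2H6 → limiting reagent.
n(CO2) = (4/2) × 16.04 = 32.08 mol
mass = 32.08 × 44.01 = 1412 g

1410 g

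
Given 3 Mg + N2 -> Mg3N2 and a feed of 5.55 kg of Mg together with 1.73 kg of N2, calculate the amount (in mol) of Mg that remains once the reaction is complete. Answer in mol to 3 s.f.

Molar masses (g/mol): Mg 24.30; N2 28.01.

43.1 mol

n(Mg) = 5.550×1000 / 24.30 = 228.4 mol
n(N2) = 1.730×1000 / 28.01 = 61.76 mol
n/ν → Mg: 76.13, N2: 61.76; N2 is limiting.
Mg consumed = (3/1) × 61.76 = 185.3 mol
Mg remaining = 228.4 − 185.3 = 43.10 mol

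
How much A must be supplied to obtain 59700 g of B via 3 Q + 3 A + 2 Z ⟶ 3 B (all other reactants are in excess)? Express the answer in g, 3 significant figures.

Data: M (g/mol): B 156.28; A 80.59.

n(B) = 59700 / 156.28 = 382.0 mol
n(A) = (3/3) × 382.0 = 382.0 mol
mass = 382.0 × 80.59 = 30790 g

30800 g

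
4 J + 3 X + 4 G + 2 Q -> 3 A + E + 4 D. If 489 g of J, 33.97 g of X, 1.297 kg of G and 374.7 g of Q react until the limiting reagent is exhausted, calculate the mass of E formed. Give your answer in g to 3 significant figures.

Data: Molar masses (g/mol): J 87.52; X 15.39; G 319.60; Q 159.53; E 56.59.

41.6 g

n(J) = 489.0 / 87.52 = 5.587 mol
n(X) = 33.97 / 15.39 = 2.207 mol
n(G) = 1.297×1000 / 319.60 = 4.058 mol
n(Q) = 374.7 / 159.53 = 2.349 mol
n/ν for J = 5.587/4 = 1.397
n/ν for X = 2.207/3 = 0.7357
n/ν for G = 4.058/4 = 1.015
n/ν for Q = 2.349/2 = 1.175
Smallest n/ν is X → limiting reagent.
n(E) = (1/3) × 2.207 = 0.7357 mol
mass = 0.7357 × 56.59 = 41.63 g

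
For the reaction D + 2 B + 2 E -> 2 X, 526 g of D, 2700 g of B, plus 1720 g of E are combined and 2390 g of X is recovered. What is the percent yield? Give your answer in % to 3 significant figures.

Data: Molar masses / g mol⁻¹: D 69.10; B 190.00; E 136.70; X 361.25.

52.6 %

n(D) = 526.0 / 69.10 = 7.612 mol
n(B) = 2700 / 190.00 = 14.21 mol
n(E) = 1720 / 136.70 = 12.58 mol
n/ν → D: 7.612, B: 7.105, E: 6.290; E is limiting.
theoretical n(X) = (2/2) × 12.58 = 12.58 mol → 4545 g
% yield = 2390 / 4545 × 100 = 52.59 %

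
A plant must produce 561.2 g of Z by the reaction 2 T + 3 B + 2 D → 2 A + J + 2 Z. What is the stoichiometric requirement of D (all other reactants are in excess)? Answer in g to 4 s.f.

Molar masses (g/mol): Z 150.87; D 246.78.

n(Z) = 561.2 / 150.87 = 3.720 mol
n(D) = (2/2) × 3.720 = 3.720 mol
mass = 3.720 × 246.78 = 918.0 g

918.0 g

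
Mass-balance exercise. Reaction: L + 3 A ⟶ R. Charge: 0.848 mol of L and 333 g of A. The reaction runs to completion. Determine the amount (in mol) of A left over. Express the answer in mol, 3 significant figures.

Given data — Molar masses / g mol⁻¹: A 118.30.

n(L) = 0.8480 mol
n(A) = 333.0 / 118.30 = 2.815 mol
n/ν for L = 0.8480/1 = 0.8480
n/ν for A = 2.815/3 = 0.9383
Smallest n/ν is L → limiting reagent.
A consumed = (3/1) × 0.8480 = 2.544 mol
A remaining = 2.815 − 2.544 = 0.2710 mol

0.271 mol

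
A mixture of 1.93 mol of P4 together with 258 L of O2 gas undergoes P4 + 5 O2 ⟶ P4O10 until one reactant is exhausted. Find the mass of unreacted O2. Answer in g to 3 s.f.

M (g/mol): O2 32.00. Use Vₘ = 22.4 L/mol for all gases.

59.8 g

n(P4) = 1.930 mol
n(O2) = 258.0 / 22.4 = 11.52 mol
n/ν for P4 = 1.930/1 = 1.930
n/ν for O2 = 11.52/5 = 2.304
Smallest n/ν is P4 → limiting reagent.
O2 consumed = (5/1) × 1.930 = 9.650 mol
O2 remaining = 11.52 − 9.650 = 1.870 mol
mass = 1.870 × 32.00 = 59.84 g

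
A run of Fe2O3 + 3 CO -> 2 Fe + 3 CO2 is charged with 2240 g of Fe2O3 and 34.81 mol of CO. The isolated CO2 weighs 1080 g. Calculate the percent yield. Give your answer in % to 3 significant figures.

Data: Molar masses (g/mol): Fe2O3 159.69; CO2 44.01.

n(Fe2O3) = 2240 / 159.69 = 14.03 mol
n(CO) = 34.81 mol
n/ν for Fe2O3 = 14.03/1 = 14.03
n/ν for CO = 34.81/3 = 11.60
Smallest n/ν is CO → limiting reagent.
theoretical n(CO2) = (3/3) × 34.81 = 34.81 mol → 1532 g
% yield = 1080 / 1532 × 100 = 70.50 %

70.5 %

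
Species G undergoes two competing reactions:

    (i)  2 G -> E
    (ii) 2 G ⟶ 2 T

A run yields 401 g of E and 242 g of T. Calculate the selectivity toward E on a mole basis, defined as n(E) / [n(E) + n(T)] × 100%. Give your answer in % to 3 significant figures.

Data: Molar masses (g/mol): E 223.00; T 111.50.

n(E) = 401 / 223.00 = 1.798 mol
n(T) = 242 / 111.50 = 2.170 mol
selectivity = 1.798/(1.798+2.170) × 100 = 45.31 %

45.3 %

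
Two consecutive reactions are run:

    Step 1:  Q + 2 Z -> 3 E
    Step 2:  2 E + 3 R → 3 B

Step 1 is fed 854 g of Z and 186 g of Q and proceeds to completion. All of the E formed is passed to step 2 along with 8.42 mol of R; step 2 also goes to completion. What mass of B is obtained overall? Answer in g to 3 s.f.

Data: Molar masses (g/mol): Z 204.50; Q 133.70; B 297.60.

1860 g

Step 1:
n(Z) = 854.0 / 204.50 = 4.176 mol
n(Q) = 186.0 / 133.70 = 1.391 mol
n/ν → Z: 2.088, Q: 1.391; Q is limiting.
n(E) produced = (3/1) × 1.391 = 4.173 mol
Step 2:
n(E) available = 4.173 mol
n(R) = 8.420 mol
n/ν → E: 2.087, R: 2.807; E is limiting.
n(B) = (3/2) × 4.173 = 6.260 mol
mass = 6.260 × 297.60 = 1863 g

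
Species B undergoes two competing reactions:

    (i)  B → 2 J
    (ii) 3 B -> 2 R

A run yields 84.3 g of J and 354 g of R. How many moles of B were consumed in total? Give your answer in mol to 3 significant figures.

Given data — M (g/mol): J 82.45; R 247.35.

2.66 mol

n(J) = 84.3 / 82.45 = 1.022 mol
n(R) = 354 / 247.35 = 1.431 mol
n(B) via (i) = (1/2)×1.022 = 0.5110 mol
n(B) via (ii) = (3/2)×1.431 = 2.147 mol
total n(B) = 0.5110 + 2.147 = 2.658 mol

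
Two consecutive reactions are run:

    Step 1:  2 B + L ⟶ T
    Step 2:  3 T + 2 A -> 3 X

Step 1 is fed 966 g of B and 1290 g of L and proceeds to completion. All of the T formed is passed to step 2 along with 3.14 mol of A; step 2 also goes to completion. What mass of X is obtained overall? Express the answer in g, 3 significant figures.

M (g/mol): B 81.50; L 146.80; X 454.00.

2140 g

Step 1:
n(B) = 966.0 / 81.50 = 11.85 mol
n(L) = 1290 / 146.80 = 8.787 mol
n/ν → B: 5.925, L: 8.787; B is limiting.
n(T) produced = (1/2) × 11.85 = 5.925 mol
Step 2:
n(T) available = 5.925 mol
n(A) = 3.140 mol
n/ν → T: 1.975, A: 1.570; A is limiting.
n(X) = (3/2) × 3.140 = 4.710 mol
mass = 4.710 × 454.00 = 2138 g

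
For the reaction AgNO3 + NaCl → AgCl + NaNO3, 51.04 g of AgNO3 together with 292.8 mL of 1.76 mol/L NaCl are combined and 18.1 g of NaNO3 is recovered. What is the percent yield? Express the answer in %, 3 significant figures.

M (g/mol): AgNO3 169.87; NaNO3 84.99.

n(AgNO3) = 51.04 / 169.87 = 0.3005 mol
n(NaCl) = 1.76 × 292.8/1000 = 0.5153 mol
n/ν for AgNO3 = 0.3005/1 = 0.3005
n/ν for NaCl = 0.5153/1 = 0.5153
Smallest n/ν is AgNO3 → limiting reagent.
theoretical n(NaNO3) = (1/1) × 0.3005 = 0.3005 mol → 25.54 g
% yield = 18.1 / 25.54 × 100 = 70.87 %

70.9 %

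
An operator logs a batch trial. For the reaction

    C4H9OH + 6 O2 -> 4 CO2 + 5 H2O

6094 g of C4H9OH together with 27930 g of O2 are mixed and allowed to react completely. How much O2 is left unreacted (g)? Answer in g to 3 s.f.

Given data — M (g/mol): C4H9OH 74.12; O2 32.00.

12100 g

n(C4H9OH) = 6094 / 74.12 = 82.22 mol
n(O2) = 27930 / 32.00 = 872.8 mol
n/ν → C4H9OH: 82.22, O2: 145.5; C4H9OH is limiting.
O2 consumed = (6/1) × 82.22 = 493.3 mol
O2 remaining = 872.8 − 493.3 = 379.5 mol
mass = 379.5 × 32.00 = 12140 g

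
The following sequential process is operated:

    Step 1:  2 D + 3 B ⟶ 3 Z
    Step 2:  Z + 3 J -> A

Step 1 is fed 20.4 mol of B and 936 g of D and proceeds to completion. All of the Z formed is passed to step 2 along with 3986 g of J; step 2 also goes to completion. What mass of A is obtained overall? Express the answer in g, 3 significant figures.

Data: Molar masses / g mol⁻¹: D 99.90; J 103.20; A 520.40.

6700 g

Step 1:
n(B) = 20.40 mol
n(D) = 936.0 / 99.90 = 9.369 mol
n/ν → B: 6.800, D: 4.685; D is limiting.
n(Z) produced = (3/2) × 9.369 = 14.05 mol
Step 2:
n(Z) available = 14.05 mol
n(J) = 3986 / 103.20 = 38.62 mol
n/ν → Z: 14.05, J: 12.87; J is limiting.
n(A) = (1/3) × 38.62 = 12.87 mol
mass = 12.87 × 520.40 = 6698 g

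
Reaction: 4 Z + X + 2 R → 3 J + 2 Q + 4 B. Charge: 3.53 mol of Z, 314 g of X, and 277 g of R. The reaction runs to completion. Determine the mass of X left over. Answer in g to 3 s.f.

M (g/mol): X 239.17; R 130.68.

103 g

n(Z) = 3.530 mol
n(X) = 314.0 / 239.17 = 1.313 mol
n(R) = 277.0 / 130.68 = 2.120 mol
n/ν → Z: 0.8825, X: 1.313, R: 1.060; Z is limiting.
X consumed = (1/4) × 3.530 = 0.8825 mol
X remaining = 1.313 − 0.8825 = 0.4305 mol
mass = 0.4305 × 239.17 = 103.0 g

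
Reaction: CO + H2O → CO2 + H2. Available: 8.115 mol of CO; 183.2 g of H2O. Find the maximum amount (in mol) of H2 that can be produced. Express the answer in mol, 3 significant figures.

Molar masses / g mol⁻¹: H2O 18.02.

8.12 mol

n(CO) = 8.115 mol
n(H2O) = 183.2 / 18.02 = 10.17 mol
n/ν for CO = 8.115/1 = 8.115
n/ν for H2O = 10.17/1 = 10.17
Smallest n/ν is CO → limiting reagent.
n(H2) = (1/1) × 8.115 = 8.115 mol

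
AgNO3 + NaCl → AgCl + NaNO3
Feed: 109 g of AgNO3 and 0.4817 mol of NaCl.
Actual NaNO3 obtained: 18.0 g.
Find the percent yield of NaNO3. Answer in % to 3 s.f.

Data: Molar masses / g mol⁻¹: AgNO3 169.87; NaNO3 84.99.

n(AgNO3) = 109.0 / 169.87 = 0.6417 mol
n(NaCl) = 0.4817 mol
n/ν → AgNO3: 0.6417, NaCl: 0.4817; NaCl is limiting.
theoretical n(NaNO3) = (1/1) × 0.4817 = 0.4817 mol → 40.94 g
% yield = 18.0 / 40.94 × 100 = 43.97 %

44.0 %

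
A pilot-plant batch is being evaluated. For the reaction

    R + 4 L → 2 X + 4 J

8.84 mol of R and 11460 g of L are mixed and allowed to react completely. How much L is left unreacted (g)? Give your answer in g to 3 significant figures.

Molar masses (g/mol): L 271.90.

n(R) = 8.840 mol
n(L) = 11460 / 271.90 = 42.15 mol
n/ν for R = 8.840/1 = 8.840
n/ν for L = 42.15/4 = 10.54
Smallest n/ν is R → limiting reagent.
L consumed = (4/1) × 8.840 = 35.36 mol
L remaining = 42.15 − 35.36 = 6.790 mol
mass = 6.790 × 271.90 = 1846 g

1850 g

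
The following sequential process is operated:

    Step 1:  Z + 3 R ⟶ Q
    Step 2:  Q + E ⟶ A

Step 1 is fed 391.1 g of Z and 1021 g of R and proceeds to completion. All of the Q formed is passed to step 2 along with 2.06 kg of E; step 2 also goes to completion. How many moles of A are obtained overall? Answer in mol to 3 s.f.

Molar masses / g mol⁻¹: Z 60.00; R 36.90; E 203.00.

6.52 mol

Step 1:
n(Z) = 391.1 / 60.00 = 6.518 mol
n(R) = 1021 / 36.90 = 27.67 mol
n/ν → Z: 6.518, R: 9.223; Z is limiting.
n(Q) produced = (1/1) × 6.518 = 6.518 mol
Step 2:
n(Q) available = 6.518 mol
n(E) = 2.060×1000 / 203.00 = 10.15 mol
n/ν → Q: 6.518, E: 10.15; Q is limiting.
n(A) = (1/1) × 6.518 = 6.518 mol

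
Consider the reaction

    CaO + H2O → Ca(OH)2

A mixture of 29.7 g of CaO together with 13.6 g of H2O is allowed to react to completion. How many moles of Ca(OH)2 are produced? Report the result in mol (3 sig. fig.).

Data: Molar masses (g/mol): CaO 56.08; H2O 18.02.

0.530 mol

n(CaO) = 29.70 / 56.08 = 0.5296 mol
n(H2O) = 13.60 / 18.02 = 0.7547 mol
n/ν for CaO = 0.5296/1 = 0.5296
n/ν for H2O = 0.7547/1 = 0.7547
Smallest n/ν is CaO → limiting reagent.
n(Ca(OH)2) = (1/1) × 0.5296 = 0.5296 mol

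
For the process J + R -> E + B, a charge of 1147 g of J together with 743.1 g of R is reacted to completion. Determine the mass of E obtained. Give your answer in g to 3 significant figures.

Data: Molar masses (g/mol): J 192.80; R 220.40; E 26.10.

88.0 g

n(J) = 1147 / 192.80 = 5.949 mol
n(R) = 743.1 / 220.40 = 3.372 mol
n/ν → J: 5.949, R: 3.372; R is limiting.
n(E) = (1/1) × 3.372 = 3.372 mol
mass = 3.372 × 26.10 = 88.01 g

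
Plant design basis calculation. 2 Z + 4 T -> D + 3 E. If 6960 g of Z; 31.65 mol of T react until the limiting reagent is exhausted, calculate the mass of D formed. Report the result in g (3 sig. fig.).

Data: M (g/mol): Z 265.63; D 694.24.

5490 g

n(Z) = 6960 / 265.63 = 26.20 mol
n(T) = 31.65 mol
n/ν for Z = 26.20/2 = 13.10
n/ν for T = 31.65/4 = 7.913
Smallest n/ν is T → limiting reagent.
n(D) = (1/4) × 31.65 = 7.913 mol
mass = 7.913 × 694.24 = 5494 g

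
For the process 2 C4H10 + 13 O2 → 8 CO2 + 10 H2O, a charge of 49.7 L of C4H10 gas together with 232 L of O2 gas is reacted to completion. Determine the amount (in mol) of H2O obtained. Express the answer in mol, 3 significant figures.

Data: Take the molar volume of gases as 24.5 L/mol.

n(C4H10) = 49.70 / 24.5 = 2.029 mol
n(O2) = 232.0 / 24.5 = 9.469 mol
n/ν for C4H10 = 2.029/2 = 1.015
n/ν for O2 = 9.469/13 = 0.7284
Smallest n/ν is O2 → limiting reagent.
n(H2O) = (10/13) × 9.469 = 7.284 mol

7.28 mol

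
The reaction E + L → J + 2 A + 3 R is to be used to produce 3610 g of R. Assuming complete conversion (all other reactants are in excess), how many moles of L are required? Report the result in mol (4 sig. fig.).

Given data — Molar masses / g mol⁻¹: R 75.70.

n(R) = 3610 / 75.70 = 47.69 mol
n(L) = (1/3) × 47.69 = 15.90 mol

15.90 mol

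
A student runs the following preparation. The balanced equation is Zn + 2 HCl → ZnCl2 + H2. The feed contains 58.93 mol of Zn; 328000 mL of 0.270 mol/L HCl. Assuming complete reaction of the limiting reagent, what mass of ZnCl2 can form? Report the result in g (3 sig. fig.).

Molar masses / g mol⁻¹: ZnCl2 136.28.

6030 g

n(Zn) = 58.93 mol
n(HCl) = 0.270 × 328000/1000 = 88.56 mol
n/ν for Zn = 58.93/1 = 58.93
n/ν for HCl = 88.56/2 = 44.28
Smallest n/ν is HCl → limiting reagent.
n(ZnCl2) = (1/2) × 88.56 = 44.28 mol
mass = 44.28 × 136.28 = 6034 g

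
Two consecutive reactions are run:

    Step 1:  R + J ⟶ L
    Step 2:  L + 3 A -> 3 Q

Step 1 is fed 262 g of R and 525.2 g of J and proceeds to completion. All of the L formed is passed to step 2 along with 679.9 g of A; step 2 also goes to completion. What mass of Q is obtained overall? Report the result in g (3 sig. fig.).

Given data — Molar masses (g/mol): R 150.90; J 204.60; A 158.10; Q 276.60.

1190 g

Step 1:
n(R) = 262.0 / 150.90 = 1.736 mol
n(J) = 525.2 / 204.60 = 2.567 mol
n/ν for R = 1.736/1 = 1.736
n/ν for J = 2.567/1 = 2.567
Smallest n/ν is R → limiting reagent.
n(L) produced = (1/1) × 1.736 = 1.736 mol
Step 2:
n(L) available = 1.736 mol
n(A) = 679.9 / 158.10 = 4.300 mol
n/ν for L = 1.736/1 = 1.736
n/ν for A = 4.300/3 = 1.433
Smallest n/ν is A → limiting reagent.
n(Q) = (3/3) × 4.300 = 4.300 mol
mass = 4.300 × 276.60 = 1189 g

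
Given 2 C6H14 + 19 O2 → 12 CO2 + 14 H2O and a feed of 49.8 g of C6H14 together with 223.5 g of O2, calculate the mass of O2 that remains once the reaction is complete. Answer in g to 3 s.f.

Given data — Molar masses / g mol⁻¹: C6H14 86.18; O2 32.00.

n(C6H14) = 49.80 / 86.18 = 0.5779 mol
n(O2) = 223.5 / 32.00 = 6.984 mol
n/ν → C6H14: 0.2890, O2: 0.3676; C6H14 is limiting.
O2 consumed = (19/2) × 0.5779 = 5.490 mol
O2 remaining = 6.984 − 5.490 = 1.494 mol
mass = 1.494 × 32.00 = 47.81 g

47.8 g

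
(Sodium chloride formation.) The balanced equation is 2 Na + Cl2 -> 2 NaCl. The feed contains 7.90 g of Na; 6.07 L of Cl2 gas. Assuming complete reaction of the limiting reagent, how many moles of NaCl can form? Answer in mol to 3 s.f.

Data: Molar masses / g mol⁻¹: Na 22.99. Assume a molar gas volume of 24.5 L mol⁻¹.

0.344 mol

n(Na) = 7.900 / 22.99 = 0.3436 mol
n(Cl2) = 6.070 / 24.5 = 0.2478 mol
n/ν for Na = 0.3436/2 = 0.1718
n/ν for Cl2 = 0.2478/1 = 0.2478
Smallest n/ν is Na → limiting reagent.
n(NaCl) = (2/2) × 0.3436 = 0.3436 mol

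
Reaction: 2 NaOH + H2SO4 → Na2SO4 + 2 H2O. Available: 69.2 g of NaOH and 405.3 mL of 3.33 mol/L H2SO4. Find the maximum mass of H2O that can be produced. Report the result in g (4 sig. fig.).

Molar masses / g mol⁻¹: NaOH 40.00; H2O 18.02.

n(NaOH) = 69.20 / 40.00 = 1.730 mol
n(H2SO4) = 3.33 × 405.3/1000 = 1.350 mol
n/ν for NaOH = 1.730/2 = 0.8650
n/ν for H2SO4 = 1.350/1 = 1.350
Smallest n/ν is NaOH → limiting reagent.
n(H2O) = (2/2) × 1.730 = 1.730 mol
mass = 1.730 × 18.02 = 31.17 g

31.17 g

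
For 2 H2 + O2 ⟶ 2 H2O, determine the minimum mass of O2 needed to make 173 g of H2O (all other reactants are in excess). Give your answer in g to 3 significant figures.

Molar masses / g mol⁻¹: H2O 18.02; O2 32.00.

n(H2O) = 173 / 18.02 = 9.600 mol
n(O2) = (1/2) × 9.600 = 4.800 mol
mass = 4.800 × 32.00 = 153.6 g

154 g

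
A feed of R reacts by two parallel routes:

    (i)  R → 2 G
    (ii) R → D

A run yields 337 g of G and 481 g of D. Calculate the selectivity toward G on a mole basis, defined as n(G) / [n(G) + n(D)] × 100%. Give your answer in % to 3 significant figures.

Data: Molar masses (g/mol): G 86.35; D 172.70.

n(G) = 337 / 86.35 = 3.903 mol
n(D) = 481 / 172.70 = 2.785 mol
selectivity = 3.903/(3.903+2.785) × 100 = 58.36 %

58.4 %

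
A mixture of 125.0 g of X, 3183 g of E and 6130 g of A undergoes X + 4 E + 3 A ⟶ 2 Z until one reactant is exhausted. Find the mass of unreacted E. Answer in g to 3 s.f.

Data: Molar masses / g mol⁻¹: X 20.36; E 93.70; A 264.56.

n(X) = 125.0 / 20.36 = 6.139 mol
n(E) = 3183 / 93.70 = 33.97 mol
n(A) = 6130 / 264.56 = 23.17 mol
n/ν for X = 6.139/1 = 6.139
n/ν for E = 33.97/4 = 8.493
n/ν for A = 23.17/3 = 7.723
Smallest n/ν is X → limiting reagent.
E consumed = (4/1) × 6.139 = 24.56 mol
E remaining = 33.97 − 24.56 = 9.410 mol
mass = 9.410 × 93.70 = 881.7 g

882 g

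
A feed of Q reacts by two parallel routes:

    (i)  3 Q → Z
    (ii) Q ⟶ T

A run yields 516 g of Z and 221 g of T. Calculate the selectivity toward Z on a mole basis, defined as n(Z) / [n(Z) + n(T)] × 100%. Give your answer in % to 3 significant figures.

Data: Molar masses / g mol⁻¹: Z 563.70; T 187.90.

43.8 %

n(Z) = 516 / 563.70 = 0.9154 mol
n(T) = 221 / 187.90 = 1.176 mol
selectivity = 0.9154/(0.9154+1.176) × 100 = 43.77 %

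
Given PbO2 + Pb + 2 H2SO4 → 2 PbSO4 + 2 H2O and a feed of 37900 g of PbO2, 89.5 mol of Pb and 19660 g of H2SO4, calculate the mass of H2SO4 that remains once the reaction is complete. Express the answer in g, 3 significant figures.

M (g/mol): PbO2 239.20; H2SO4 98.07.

2110 g

n(PbO2) = 37900 / 239.20 = 158.4 mol
n(Pb) = 89.50 mol
n(H2SO4) = 19660 / 98.07 = 200.5 mol
n/ν → PbO2: 158.4, Pb: 89.50, H2SO4: 100.3; Pb is limiting.
H2SO4 consumed = (2/1) × 89.50 = 179.0 mol
H2SO4 remaining = 200.5 − 179.0 = 21.50 mol
mass = 21.50 × 98.07 = 2109 g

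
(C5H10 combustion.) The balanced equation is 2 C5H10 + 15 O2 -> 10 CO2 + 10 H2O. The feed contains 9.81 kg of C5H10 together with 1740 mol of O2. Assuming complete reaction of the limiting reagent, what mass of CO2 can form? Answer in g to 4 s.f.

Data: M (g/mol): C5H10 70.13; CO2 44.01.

30780 g

n(C5H10) = 9.810×1000 / 70.13 = 139.9 mol
n(O2) = 1740 mol
n/ν → C5H10: 69.95, O2: 116.0; C5H10 is limiting.
n(CO2) = (10/2) × 139.9 = 699.5 mol
mass = 699.5 × 44.01 = 30780 g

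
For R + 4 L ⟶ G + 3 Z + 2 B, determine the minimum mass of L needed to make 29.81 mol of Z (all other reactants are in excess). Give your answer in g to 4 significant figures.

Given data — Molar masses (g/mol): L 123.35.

4903 g

n(Z) = 29.81 mol
n(L) = (4/3) × 29.81 = 39.75 mol
mass = 39.75 × 123.35 = 4903 g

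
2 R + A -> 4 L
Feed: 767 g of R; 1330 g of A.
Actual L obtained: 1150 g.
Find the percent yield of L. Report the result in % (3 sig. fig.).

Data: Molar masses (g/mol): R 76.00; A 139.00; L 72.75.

78.3 %

n(R) = 767.0 / 76.00 = 10.09 mol
n(A) = 1330 / 139.00 = 9.568 mol
n/ν → R: 5.045, A: 9.568; R is limiting.
theoretical n(L) = (4/2) × 10.09 = 20.18 mol → 1468 g
% yield = 1150 / 1468 × 100 = 78.34 %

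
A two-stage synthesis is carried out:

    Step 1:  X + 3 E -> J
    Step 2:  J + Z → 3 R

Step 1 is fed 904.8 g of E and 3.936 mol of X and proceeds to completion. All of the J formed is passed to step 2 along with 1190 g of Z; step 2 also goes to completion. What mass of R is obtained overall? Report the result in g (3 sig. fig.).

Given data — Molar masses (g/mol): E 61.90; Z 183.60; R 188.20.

Step 1:
n(E) = 904.8 / 61.90 = 14.62 mol
n(X) = 3.936 mol
n/ν → E: 4.873, X: 3.936; X is limiting.
n(J) produced = (1/1) × 3.936 = 3.936 mol
Step 2:
n(J) available = 3.936 mol
n(Z) = 1190 / 183.60 = 6.481 mol
n/ν → J: 3.936, Z: 6.481; J is limiting.
n(R) = (3/1) × 3.936 = 11.81 mol
mass = 11.81 × 188.20 = 2223 g

2220 g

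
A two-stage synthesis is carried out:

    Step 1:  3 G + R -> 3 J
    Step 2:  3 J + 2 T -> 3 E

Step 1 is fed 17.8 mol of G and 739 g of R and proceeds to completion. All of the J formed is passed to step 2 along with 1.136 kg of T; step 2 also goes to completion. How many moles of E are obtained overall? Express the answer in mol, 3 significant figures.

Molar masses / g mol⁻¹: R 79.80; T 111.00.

Step 1:
n(G) = 17.80 mol
n(R) = 739.0 / 79.80 = 9.261 mol
n/ν for G = 17.80/3 = 5.933
n/ν for R = 9.261/1 = 9.261
Smallest n/ν is G → limiting reagent.
n(J) produced = (3/3) × 17.80 = 17.80 mol
Step 2:
n(J) available = 17.80 mol
n(T) = 1.136×1000 / 111.00 = 10.23 mol
n/ν for J = 17.80/3 = 5.933
n/ν for T = 10.23/2 = 5.115
Smallest n/ν is T → limiting reagent.
n(E) = (3/2) × 10.23 = 15.35 mol

15.4 mol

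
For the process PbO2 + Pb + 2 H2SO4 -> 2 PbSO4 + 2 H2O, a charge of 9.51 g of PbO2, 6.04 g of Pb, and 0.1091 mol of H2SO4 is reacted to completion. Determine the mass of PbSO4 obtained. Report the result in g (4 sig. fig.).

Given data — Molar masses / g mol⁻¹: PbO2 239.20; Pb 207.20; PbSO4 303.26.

n(PbO2) = 9.510 / 239.20 = 0.03976 mol
n(Pb) = 6.040 / 207.20 = 0.02915 mol
n(H2SO4) = 0.1091 mol
n/ν for PbO2 = 0.03976/1 = 0.03976
n/ν for Pb = 0.02915/1 = 0.02915
n/ν for H2SO4 = 0.1091/2 = 0.05455
Smallest n/ν is Pb → limiting reagent.
n(PbSO4) = (2/1) × 0.02915 = 0.05830 mol
mass = 0.05830 × 303.26 = 17.68 g

17.68 g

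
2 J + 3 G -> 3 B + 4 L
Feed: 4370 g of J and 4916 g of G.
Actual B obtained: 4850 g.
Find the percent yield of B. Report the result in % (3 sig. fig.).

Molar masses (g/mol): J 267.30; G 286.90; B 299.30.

94.6 %

n(J) = 4370 / 267.30 = 16.35 mol
n(G) = 4916 / 286.90 = 17.13 mol
n/ν → J: 8.175, G: 5.710; G is limiting.
theoretical n(B) = (3/3) × 17.13 = 17.13 mol → 5127 g
% yield = 4850 / 5127 × 100 = 94.60 %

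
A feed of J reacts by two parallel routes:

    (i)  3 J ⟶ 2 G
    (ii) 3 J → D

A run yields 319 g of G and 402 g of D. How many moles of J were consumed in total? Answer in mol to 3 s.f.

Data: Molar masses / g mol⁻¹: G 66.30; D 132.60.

n(G) = 319 / 66.30 = 4.811 mol
n(D) = 402 / 132.60 = 3.032 mol
n(J) via (i) = (3/2)×4.811 = 7.217 mol
n(J) via (ii) = (3/1)×3.032 = 9.096 mol
total n(J) = 7.217 + 9.096 = 16.31 mol

16.3 mol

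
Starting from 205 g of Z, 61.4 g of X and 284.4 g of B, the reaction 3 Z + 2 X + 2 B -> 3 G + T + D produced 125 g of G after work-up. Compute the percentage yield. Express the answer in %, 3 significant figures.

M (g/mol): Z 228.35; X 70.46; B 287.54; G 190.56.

n(Z) = 205.0 / 228.35 = 0.8977 mol
n(X) = 61.40 / 70.46 = 0.8714 mol
n(B) = 284.4 / 287.54 = 0.9891 mol
n/ν for Z = 0.8977/3 = 0.2992
n/ν for X = 0.8714/2 = 0.4357
n/ν for B = 0.9891/2 = 0.4946
Smallest n/ν is Z → limiting reagent.
theoretical n(G) = (3/3) × 0.8977 = 0.8977 mol → 171.1 g
% yield = 125 / 171.1 × 100 = 73.06 %

73.1 %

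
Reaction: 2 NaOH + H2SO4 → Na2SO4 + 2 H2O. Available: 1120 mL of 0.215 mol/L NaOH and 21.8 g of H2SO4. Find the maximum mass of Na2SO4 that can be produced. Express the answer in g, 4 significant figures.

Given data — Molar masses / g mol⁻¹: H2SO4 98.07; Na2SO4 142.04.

17.10 g

n(NaOH) = 0.215 × 1120/1000 = 0.2408 mol
n(H2SO4) = 21.80 / 98.07 = 0.2223 mol
n/ν → NaOH: 0.1204, H2SO4: 0.2223; NaOH is limiting.
n(Na2SO4) = (1/2) × 0.2408 = 0.1204 mol
mass = 0.1204 × 142.04 = 17.10 g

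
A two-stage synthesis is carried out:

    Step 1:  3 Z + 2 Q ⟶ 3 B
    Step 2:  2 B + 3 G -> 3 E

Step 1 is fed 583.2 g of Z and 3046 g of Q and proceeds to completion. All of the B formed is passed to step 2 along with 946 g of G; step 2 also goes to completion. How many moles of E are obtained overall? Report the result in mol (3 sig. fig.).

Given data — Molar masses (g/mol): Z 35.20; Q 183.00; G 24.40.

Step 1:
n(Z) = 583.2 / 35.20 = 16.57 mol
n(Q) = 3046 / 183.00 = 16.64 mol
n/ν → Z: 5.523, Q: 8.320; Z is limiting.
n(B) produced = (3/3) × 16.57 = 16.57 mol
Step 2:
n(B) available = 16.57 mol
n(G) = 946.0 / 24.40 = 38.77 mol
n/ν → B: 8.285, G: 12.92; B is limiting.
n(E) = (3/2) × 16.57 = 24.86 mol

24.9 mol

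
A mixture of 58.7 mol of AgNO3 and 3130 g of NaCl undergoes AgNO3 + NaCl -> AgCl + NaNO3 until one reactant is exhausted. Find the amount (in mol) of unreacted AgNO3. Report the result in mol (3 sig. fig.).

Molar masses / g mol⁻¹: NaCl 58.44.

n(AgNO3) = 58.70 mol
n(NaCl) = 3130 / 58.44 = 53.56 mol
n/ν → AgNO3: 58.70, NaCl: 53.56; NaCl is limiting.
AgNO3 consumed = (1/1) × 53.56 = 53.56 mol
AgNO3 remaining = 58.70 − 53.56 = 5.140 mol

5.14 mol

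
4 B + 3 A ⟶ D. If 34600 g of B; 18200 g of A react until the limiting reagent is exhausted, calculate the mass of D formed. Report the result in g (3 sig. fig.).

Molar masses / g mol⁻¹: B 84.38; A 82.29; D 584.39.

43100 g

n(B) = 34600 / 84.38 = 410.0 mol
n(A) = 18200 / 82.29 = 221.2 mol
n/ν for B = 410.0/4 = 102.5
n/ν for A = 221.2/3 = 73.73
Smallest n/ν is A → limiting reagent.
n(D) = (1/3) × 221.2 = 73.73 mol
mass = 73.73 × 584.39 = 43090 g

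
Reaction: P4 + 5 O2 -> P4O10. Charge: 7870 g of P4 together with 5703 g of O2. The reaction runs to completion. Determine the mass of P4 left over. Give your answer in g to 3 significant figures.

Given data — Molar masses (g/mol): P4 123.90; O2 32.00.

n(P4) = 7870 / 123.90 = 63.52 mol
n(O2) = 5703 / 32.00 = 178.2 mol
n/ν for P4 = 63.52/1 = 63.52
n/ν for O2 = 178.2/5 = 35.64
Smallest n/ν is O2 → limiting reagent.
P4 consumed = (1/5) × 178.2 = 35.64 mol
P4 remaining = 63.52 − 35.64 = 27.88 mol
mass = 27.88 × 123.90 = 3454 g

3450 g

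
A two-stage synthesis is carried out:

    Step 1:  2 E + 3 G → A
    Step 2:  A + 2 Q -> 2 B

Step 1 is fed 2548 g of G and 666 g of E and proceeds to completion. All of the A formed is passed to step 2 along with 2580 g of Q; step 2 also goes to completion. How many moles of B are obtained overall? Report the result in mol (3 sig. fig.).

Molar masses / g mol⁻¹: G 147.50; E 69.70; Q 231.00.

9.56 mol

Step 1:
n(G) = 2548 / 147.50 = 17.27 mol
n(E) = 666.0 / 69.70 = 9.555 mol
n/ν for G = 17.27/3 = 5.757
n/ν for E = 9.555/2 = 4.778
Smallest n/ν is E → limiting reagent.
n(A) produced = (1/2) × 9.555 = 4.778 mol
Step 2:
n(A) available = 4.778 mol
n(Q) = 2580 / 231.00 = 11.17 mol
n/ν for A = 4.778/1 = 4.778
n/ν for Q = 11.17/2 = 5.585
Smallest n/ν is A → limiting reagent.
n(B) = (2/1) × 4.778 = 9.556 mol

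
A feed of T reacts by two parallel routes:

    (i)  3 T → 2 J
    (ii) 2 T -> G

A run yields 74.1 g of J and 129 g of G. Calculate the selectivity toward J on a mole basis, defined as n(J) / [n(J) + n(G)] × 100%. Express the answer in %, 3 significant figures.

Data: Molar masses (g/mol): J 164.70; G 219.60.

43.4 %

n(J) = 74.1 / 164.70 = 0.4499 mol
n(G) = 129 / 219.60 = 0.5874 mol
selectivity = 0.4499/(0.4499+0.5874) × 100 = 43.37 %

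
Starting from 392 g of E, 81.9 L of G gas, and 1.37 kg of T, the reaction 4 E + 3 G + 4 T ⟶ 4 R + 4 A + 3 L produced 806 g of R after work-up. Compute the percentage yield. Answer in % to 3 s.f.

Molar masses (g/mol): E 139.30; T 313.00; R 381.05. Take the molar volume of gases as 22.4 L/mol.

n(E) = 392.0 / 139.30 = 2.814 mol
n(G) = 81.90 / 22.4 = 3.656 mol
n(T) = 1.370×1000 / 313.00 = 4.377 mol
n/ν → E: 0.7035, G: 1.219, T: 1.094; E is limiting.
theoretical n(R) = (4/4) × 2.814 = 2.814 mol → 1072 g
% yield = 806 / 1072 × 100 = 75.19 %

75.2 %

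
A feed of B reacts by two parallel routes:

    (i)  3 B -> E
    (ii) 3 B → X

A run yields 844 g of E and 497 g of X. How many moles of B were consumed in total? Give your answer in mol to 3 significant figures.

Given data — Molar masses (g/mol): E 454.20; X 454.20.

8.86 mol

n(E) = 844 / 454.20 = 1.858 mol
n(X) = 497 / 454.20 = 1.094 mol
n(B) via (i) = (3/1)×1.858 = 5.574 mol
n(B) via (ii) = (3/1)×1.094 = 3.282 mol
total n(B) = 5.574 + 3.282 = 8.856 mol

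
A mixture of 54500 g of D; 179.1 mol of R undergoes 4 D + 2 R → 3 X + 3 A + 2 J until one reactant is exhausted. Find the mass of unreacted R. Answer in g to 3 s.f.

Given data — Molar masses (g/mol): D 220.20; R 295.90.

n(D) = 54500 / 220.20 = 247.5 mol
n(R) = 179.1 mol
n/ν → D: 61.88, R: 89.55; D is limiting.
R consumed = (2/4) × 247.5 = 123.8 mol
R remaining = 179.1 − 123.8 = 55.30 mol
mass = 55.30 × 295.90 = 16360 g

16400 g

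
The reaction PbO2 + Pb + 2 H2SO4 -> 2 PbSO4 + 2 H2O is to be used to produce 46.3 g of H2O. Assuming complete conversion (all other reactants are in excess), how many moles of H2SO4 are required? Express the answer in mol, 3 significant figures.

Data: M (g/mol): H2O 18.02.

n(H2O) = 46.3 / 18.02 = 2.569 mol
n(H2SO4) = (2/2) × 2.569 = 2.569 mol

2.57 mol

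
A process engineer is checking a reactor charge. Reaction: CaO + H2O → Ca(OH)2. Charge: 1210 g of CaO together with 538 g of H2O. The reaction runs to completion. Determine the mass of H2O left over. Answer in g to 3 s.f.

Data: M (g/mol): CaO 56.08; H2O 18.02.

149 g

n(CaO) = 1210 / 56.08 = 21.58 mol
n(H2O) = 538.0 / 18.02 = 29.86 mol
n/ν for CaO = 21.58/1 = 21.58
n/ν for H2O = 29.86/1 = 29.86
Smallest n/ν is CaO → limiting reagent.
H2O consumed = (1/1) × 21.58 = 21.58 mol
H2O remaining = 29.86 − 21.58 = 8.280 mol
mass = 8.280 × 18.02 = 149.2 g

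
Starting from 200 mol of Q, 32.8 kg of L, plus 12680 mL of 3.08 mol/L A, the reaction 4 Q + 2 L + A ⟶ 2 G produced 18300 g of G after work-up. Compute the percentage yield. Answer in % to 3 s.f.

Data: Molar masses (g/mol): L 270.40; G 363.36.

64.5 %

n(Q) = 200.0 mol
n(L) = 32.80×1000 / 270.40 = 121.3 mol
n(A) = 3.08 × 12680/1000 = 39.05 mol
n/ν → Q: 50.00, L: 60.65, A: 39.05; A is limiting.
theoretical n(G) = (2/1) × 39.05 = 78.10 mol → 28380 g
% yield = 18300 / 28380 × 100 = 64.48 %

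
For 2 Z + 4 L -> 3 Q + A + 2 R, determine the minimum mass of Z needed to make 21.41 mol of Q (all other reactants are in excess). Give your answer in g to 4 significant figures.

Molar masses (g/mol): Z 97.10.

1386 g

n(Q) = 21.41 mol
n(Z) = (2/3) × 21.41 = 14.27 mol
mass = 14.27 × 97.10 = 1386 g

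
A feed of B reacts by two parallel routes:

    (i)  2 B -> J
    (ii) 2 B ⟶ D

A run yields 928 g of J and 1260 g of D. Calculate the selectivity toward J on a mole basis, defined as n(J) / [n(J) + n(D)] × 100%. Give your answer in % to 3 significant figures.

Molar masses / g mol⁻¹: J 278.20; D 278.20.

n(J) = 928 / 278.20 = 3.336 mol
n(D) = 1260 / 278.20 = 4.529 mol
selectivity = 3.336/(3.336+4.529) × 100 = 42.42 %

42.4 %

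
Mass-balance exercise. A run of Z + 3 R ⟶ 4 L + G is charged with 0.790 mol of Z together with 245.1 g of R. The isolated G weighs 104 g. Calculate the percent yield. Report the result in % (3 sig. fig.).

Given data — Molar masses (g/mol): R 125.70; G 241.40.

n(Z) = 0.7900 mol
n(R) = 245.1 / 125.70 = 1.950 mol
n/ν → Z: 0.7900, R: 0.6500; R is limiting.
theoretical n(G) = (1/3) × 1.950 = 0.6500 mol → 156.9 g
% yield = 104 / 156.9 × 100 = 66.28 %

66.3 %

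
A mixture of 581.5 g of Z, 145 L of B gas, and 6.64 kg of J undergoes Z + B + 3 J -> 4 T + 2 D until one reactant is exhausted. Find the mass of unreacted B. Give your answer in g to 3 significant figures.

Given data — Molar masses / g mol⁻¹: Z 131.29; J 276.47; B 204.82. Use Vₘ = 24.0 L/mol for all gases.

n(Z) = 581.5 / 131.29 = 4.429 mol
n(B) = 145.0 / 24.0 = 6.042 mol
n(J) = 6.640×1000 / 276.47 = 24.02 mol
n/ν → Z: 4.429, B: 6.042, J: 8.007; Z is limiting.
B consumed = (1/1) × 4.429 = 4.429 mol
B remaining = 6.042 − 4.429 = 1.613 mol
mass = 1.613 × 204.82 = 330.4 g

330 g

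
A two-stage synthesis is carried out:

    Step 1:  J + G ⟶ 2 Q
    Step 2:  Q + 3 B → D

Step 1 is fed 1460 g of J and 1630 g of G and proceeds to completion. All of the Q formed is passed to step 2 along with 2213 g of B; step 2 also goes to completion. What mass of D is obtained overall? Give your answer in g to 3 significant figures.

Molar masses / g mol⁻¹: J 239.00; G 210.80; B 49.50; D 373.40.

Step 1:
n(J) = 1460 / 239.00 = 6.109 mol
n(G) = 1630 / 210.80 = 7.732 mol
n/ν for J = 6.109/1 = 6.109
n/ν for G = 7.732/1 = 7.732
Smallest n/ν is J → limiting reagent.
n(Q) produced = (2/1) × 6.109 = 12.22 mol
Step 2:
n(Q) available = 12.22 mol
n(B) = 2213 / 49.50 = 44.71 mol
n/ν for Q = 12.22/1 = 12.22
n/ν for B = 44.71/3 = 14.90
Smallest n/ν is Q → limiting reagent.
n(D) = (1/1) × 12.22 = 12.22 mol
mass = 12.22 × 373.40 = 4563 g

4560 g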